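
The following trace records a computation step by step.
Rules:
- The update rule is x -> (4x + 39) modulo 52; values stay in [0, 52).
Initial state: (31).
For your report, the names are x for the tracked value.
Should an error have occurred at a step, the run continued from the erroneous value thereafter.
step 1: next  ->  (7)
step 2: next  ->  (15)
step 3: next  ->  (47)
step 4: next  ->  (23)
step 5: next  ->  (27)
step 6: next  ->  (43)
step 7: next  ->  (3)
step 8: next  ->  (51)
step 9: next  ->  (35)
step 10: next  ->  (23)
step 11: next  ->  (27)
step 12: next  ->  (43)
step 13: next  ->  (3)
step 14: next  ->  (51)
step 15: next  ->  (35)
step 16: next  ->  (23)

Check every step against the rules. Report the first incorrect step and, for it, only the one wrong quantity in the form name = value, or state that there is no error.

step 1: x = (4*31 + 39) mod 52 = 7 -> verified
step 2: x = (4*7 + 39) mod 52 = 15 -> matches
step 3: x = (4*15 + 39) mod 52 = 47 -> exactly as logged
step 4: x = (4*47 + 39) mod 52 = 19 -> a discrepancy with the trace
The earliest wrong entry is at step 4: it should read x = 19.

step 4, x = 19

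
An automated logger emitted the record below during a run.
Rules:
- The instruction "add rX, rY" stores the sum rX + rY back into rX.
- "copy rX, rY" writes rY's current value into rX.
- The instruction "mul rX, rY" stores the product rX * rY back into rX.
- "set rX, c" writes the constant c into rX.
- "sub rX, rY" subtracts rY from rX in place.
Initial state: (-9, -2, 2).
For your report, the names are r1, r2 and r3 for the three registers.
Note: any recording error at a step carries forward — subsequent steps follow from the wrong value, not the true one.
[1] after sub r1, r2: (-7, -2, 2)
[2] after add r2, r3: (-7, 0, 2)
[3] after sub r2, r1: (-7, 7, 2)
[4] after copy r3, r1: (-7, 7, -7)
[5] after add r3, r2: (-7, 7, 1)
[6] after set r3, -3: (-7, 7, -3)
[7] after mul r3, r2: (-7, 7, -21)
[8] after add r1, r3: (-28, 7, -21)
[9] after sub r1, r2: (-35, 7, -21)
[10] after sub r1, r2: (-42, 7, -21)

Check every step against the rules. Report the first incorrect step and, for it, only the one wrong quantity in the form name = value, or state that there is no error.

Recomputing the run from the initial state:
step 1: r1 = -7, r2 = -2, r3 = 2
step 2: r1 = -7, r2 = 0, r3 = 2
step 3: r1 = -7, r2 = 7, r3 = 2
step 4: r1 = -7, r2 = 7, r3 = -7
step 5: r1 = -7, r2 = 7, r3 = 0
step 6: r1 = -7, r2 = 7, r3 = -3
step 7: r1 = -7, r2 = 7, r3 = -21
step 8: r1 = -28, r2 = 7, r3 = -21
step 9: r1 = -35, r2 = 7, r3 = -21
step 10: r1 = -42, r2 = 7, r3 = -21
The first disagreement with the record is at step 5, where the value should be r3 = 0.

step 5, r3 = 0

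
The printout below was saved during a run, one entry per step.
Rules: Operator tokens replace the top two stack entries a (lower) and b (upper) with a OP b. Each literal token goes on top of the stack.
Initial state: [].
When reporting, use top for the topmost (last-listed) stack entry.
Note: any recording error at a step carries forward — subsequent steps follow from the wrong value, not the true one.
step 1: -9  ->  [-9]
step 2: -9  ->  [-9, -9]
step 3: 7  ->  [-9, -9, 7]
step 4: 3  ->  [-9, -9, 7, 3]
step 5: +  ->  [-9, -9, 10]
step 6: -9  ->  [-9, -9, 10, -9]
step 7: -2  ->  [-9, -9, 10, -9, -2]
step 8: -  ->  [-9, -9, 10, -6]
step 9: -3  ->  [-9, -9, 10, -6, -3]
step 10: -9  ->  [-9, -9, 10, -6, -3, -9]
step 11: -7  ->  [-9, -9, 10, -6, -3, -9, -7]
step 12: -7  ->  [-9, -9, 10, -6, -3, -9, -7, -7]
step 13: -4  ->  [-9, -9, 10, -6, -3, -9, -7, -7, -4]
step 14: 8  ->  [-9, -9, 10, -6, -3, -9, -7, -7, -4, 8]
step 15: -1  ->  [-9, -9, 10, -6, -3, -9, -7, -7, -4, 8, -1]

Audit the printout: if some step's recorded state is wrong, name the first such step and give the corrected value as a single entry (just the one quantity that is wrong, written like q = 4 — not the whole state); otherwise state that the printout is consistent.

Recomputing the run from the initial state:
step 1: [-9]
step 2: [-9, -9]
step 3: [-9, -9, 7]
step 4: [-9, -9, 7, 3]
step 5: [-9, -9, 10]
step 6: [-9, -9, 10, -9]
step 7: [-9, -9, 10, -9, -2]
step 8: [-9, -9, 10, -7]
step 9: [-9, -9, 10, -7, -3]
step 10: [-9, -9, 10, -7, -3, -9]
step 11: [-9, -9, 10, -7, -3, -9, -7]
step 12: [-9, -9, 10, -7, -3, -9, -7, -7]
step 13: [-9, -9, 10, -7, -3, -9, -7, -7, -4]
step 14: [-9, -9, 10, -7, -3, -9, -7, -7, -4, 8]
step 15: [-9, -9, 10, -7, -3, -9, -7, -7, -4, 8, -1]
The first disagreement with the printout is at step 8, where the value should be top = -7.

step 8, top = -7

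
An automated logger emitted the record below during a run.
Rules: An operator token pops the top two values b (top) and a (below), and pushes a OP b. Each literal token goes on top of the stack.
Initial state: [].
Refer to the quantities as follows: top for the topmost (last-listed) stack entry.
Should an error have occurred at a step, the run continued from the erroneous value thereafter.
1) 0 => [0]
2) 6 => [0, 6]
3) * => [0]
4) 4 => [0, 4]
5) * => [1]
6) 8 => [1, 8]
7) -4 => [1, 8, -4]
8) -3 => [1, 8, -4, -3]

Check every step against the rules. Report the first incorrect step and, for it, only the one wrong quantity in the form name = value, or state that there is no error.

step 5, top = 0

Recomputing the run from the initial state:
step 1: [0]
step 2: [0, 6]
step 3: [0]
step 4: [0, 4]
step 5: [0]
step 6: [0, 8]
step 7: [0, 8, -4]
step 8: [0, 8, -4, -3]
The first disagreement with the record is at step 5, where the value should be top = 0.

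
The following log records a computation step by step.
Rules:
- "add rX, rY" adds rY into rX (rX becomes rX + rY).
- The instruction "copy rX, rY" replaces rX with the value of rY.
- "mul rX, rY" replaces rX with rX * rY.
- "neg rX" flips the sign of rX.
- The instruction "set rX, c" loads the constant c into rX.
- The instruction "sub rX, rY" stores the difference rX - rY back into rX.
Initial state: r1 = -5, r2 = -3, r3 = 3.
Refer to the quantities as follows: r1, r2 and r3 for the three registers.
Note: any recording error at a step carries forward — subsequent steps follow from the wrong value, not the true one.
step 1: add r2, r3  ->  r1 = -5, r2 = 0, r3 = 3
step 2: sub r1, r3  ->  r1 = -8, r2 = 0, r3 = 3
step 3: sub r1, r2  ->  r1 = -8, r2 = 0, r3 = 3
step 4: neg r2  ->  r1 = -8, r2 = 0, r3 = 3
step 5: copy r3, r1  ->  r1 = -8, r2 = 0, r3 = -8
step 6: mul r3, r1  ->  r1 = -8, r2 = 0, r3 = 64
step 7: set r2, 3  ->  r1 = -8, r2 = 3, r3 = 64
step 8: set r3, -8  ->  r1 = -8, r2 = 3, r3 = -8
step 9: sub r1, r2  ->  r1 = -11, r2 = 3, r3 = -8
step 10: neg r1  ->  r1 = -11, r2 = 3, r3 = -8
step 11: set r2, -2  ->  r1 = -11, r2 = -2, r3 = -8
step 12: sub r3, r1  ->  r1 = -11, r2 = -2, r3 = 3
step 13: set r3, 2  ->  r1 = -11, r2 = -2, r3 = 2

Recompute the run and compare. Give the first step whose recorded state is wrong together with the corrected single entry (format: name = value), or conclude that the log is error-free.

Step 1: r2 = -3 + 3 = 0 — in agreement.
Step 2: r1 = -5 - 3 = -8 — agrees with the log.
Step 3: r1 = -8 - 0 = -8 — exactly as logged.
Step 4: r2 = -(0) = 0 — no discrepancy.
Step 5: r3 = -8 — matches.
Step 6: r3 = -8 * -8 = 64 — matches.
Step 7: r2 = 3 — same as recorded.
Step 8: r3 = -8 — agrees with the log.
Step 9: r1 = -8 - 3 = -11 — no discrepancy.
Step 10: r1 = -(-11) = 11 — not what was recorded.
The earliest wrong entry is at step 10: it should read r1 = 11.

step 10, r1 = 11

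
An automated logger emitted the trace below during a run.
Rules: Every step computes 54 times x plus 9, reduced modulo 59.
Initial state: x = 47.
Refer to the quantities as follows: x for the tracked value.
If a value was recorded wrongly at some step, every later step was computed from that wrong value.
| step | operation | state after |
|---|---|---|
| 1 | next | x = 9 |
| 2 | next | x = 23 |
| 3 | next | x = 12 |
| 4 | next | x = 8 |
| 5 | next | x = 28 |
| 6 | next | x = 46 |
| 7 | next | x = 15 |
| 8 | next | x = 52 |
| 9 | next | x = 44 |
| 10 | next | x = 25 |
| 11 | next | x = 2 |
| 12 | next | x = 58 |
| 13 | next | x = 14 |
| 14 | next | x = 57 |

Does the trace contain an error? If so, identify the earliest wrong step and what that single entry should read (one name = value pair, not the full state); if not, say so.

step 1, x = 10

step 1: x = (54*47 + 9) mod 59 = 10 -> the recorded entry deviates here
First incorrect step: 1; the correct value is x = 10.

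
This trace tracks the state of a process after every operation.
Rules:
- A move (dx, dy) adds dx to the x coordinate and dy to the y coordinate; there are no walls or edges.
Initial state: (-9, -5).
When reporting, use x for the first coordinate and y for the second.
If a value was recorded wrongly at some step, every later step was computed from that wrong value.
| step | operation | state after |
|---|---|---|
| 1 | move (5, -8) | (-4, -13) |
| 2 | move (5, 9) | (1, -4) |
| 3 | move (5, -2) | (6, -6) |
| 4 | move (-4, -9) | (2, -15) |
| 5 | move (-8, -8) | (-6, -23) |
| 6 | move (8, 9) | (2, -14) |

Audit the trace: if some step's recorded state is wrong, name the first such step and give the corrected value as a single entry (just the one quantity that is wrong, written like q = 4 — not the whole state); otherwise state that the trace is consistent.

step 1: x = -9 + (5) = -4, y = -5 + (-8) = -13 -> matches
step 2: x = -4 + (5) = 1, y = -13 + (9) = -4 -> no discrepancy
step 3: x = 1 + (5) = 6, y = -4 + (-2) = -6 -> confirmed correct
step 4: x = 6 + (-4) = 2, y = -6 + (-9) = -15 -> no discrepancy
step 5: x = 2 + (-8) = -6, y = -15 + (-8) = -23 -> exactly as logged
step 6: x = -6 + (8) = 2, y = -23 + (9) = -14 -> matches
Each recorded entry agrees with the recomputation.

no error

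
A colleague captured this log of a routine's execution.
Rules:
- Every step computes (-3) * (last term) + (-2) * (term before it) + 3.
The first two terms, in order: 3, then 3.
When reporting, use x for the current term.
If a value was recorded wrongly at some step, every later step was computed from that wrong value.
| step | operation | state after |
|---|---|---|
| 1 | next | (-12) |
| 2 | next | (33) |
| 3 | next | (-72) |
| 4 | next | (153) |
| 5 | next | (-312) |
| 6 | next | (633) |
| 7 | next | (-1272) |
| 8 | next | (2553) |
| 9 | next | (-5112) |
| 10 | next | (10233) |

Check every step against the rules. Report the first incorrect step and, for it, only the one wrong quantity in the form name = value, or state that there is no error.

step 1: x = -3*(3) + (-2)*(3) + (3) = -12 -> consistent with the log
step 2: x = -3*(-12) + (-2)*(3) + (3) = 33 -> in agreement
step 3: x = -3*(33) + (-2)*(-12) + (3) = -72 -> same as recorded
step 4: x = -3*(-72) + (-2)*(33) + (3) = 153 -> in agreement
step 5: x = -3*(153) + (-2)*(-72) + (3) = -312 -> exactly as logged
step 6: x = -3*(-312) + (-2)*(153) + (3) = 633 -> verified
step 7: x = -3*(633) + (-2)*(-312) + (3) = -1272 -> consistent with the log
step 8: x = -3*(-1272) + (-2)*(633) + (3) = 2553 -> consistent with the log
step 9: x = -3*(2553) + (-2)*(-1272) + (3) = -5112 -> same as recorded
step 10: x = -3*(-5112) + (-2)*(2553) + (3) = 10233 -> same as recorded
Each recorded entry agrees with the recomputation.

no error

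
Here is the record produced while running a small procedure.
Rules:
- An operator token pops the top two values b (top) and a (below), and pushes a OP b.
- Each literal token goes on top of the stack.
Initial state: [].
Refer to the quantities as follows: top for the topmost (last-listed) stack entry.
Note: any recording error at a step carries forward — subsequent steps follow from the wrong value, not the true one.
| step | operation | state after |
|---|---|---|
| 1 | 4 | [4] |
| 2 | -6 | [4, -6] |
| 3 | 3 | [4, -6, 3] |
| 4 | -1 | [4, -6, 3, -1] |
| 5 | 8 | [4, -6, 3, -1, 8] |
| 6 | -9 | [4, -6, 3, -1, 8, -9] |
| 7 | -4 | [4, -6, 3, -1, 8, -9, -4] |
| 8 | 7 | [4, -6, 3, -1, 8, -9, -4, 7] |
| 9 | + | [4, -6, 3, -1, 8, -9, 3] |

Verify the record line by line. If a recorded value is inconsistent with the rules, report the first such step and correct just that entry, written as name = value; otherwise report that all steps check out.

no error

Recomputing the run from the initial state:
step 1: [4]
step 2: [4, -6]
step 3: [4, -6, 3]
step 4: [4, -6, 3, -1]
step 5: [4, -6, 3, -1, 8]
step 6: [4, -6, 3, -1, 8, -9]
step 7: [4, -6, 3, -1, 8, -9, -4]
step 8: [4, -6, 3, -1, 8, -9, -4, 7]
step 9: [4, -6, 3, -1, 8, -9, 3]
This matches the record at every step.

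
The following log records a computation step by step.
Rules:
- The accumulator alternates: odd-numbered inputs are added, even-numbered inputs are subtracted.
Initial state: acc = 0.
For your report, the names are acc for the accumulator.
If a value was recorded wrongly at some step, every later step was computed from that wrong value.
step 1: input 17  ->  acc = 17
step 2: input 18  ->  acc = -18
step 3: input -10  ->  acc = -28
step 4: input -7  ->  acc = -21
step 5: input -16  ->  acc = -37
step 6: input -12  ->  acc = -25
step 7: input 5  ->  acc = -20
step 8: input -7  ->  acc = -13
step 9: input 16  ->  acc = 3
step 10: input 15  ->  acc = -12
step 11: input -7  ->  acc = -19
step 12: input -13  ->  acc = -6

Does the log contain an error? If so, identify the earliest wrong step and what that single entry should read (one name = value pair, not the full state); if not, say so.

step 2, acc = -1

Recomputing the run from the initial state:
step 1: acc = 17
step 2: acc = -1
step 3: acc = -11
step 4: acc = -4
step 5: acc = -20
step 6: acc = -8
step 7: acc = -3
step 8: acc = 4
step 9: acc = 20
step 10: acc = 5
step 11: acc = -2
step 12: acc = 11
The first disagreement with the log is at step 2, where the value should be acc = -1.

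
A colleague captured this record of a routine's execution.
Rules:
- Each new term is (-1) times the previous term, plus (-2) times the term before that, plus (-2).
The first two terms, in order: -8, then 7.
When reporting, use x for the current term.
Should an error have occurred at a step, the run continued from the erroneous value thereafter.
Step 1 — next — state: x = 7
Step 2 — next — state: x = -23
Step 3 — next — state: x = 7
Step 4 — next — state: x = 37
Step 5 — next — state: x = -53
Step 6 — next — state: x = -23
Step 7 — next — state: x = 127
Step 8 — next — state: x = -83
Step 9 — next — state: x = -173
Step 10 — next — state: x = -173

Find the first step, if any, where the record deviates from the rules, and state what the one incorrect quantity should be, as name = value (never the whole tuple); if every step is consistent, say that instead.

1. x = -1*(7) + (-2)*(-8) + (-2) = 7 (exactly as logged)
2. x = -1*(7) + (-2)*(7) + (-2) = -23 (agrees with the record)
3. x = -1*(-23) + (-2)*(7) + (-2) = 7 (matches)
4. x = -1*(7) + (-2)*(-23) + (-2) = 37 (consistent with the record)
5. x = -1*(37) + (-2)*(7) + (-2) = -53 (in agreement)
6. x = -1*(-53) + (-2)*(37) + (-2) = -23 (in agreement)
7. x = -1*(-23) + (-2)*(-53) + (-2) = 127 (same as recorded)
8. x = -1*(127) + (-2)*(-23) + (-2) = -83 (exactly as logged)
9. x = -1*(-83) + (-2)*(127) + (-2) = -173 (same as recorded)
10. x = -1*(-173) + (-2)*(-83) + (-2) = 337 (the record disagrees here)
First incorrect step: 10; the correct value is x = 337.

step 10, x = 337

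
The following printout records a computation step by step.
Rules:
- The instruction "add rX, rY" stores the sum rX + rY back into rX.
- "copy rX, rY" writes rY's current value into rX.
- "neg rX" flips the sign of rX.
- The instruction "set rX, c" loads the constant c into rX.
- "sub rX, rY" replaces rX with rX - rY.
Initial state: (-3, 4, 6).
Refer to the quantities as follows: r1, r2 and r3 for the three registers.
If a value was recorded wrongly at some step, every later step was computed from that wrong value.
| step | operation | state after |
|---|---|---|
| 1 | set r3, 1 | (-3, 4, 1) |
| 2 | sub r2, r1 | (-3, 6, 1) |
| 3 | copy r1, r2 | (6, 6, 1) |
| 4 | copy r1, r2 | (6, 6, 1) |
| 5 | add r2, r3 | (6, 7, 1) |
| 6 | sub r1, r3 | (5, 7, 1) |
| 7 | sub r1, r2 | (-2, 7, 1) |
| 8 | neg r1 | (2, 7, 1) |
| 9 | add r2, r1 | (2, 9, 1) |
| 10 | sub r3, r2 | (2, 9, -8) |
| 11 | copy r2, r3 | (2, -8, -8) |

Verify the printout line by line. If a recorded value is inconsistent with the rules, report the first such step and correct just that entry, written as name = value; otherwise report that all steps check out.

step 1: r3 = 1 -> matches
step 2: r2 = 4 - -3 = 7 -> a discrepancy with the printout
Conclusion: step 2 carries the first error; the entry should be r2 = 7.

step 2, r2 = 7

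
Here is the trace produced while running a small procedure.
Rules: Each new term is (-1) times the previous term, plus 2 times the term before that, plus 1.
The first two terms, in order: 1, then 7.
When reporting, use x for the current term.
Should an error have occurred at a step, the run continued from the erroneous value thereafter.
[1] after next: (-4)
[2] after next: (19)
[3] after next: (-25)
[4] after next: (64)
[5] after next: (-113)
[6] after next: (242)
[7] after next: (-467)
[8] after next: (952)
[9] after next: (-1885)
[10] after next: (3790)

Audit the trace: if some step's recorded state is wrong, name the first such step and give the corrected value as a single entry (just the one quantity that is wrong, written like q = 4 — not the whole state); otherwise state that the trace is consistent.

step 3, x = -26

step 1: x = -1*(7) + (2)*(1) + (1) = -4 -> no discrepancy
step 2: x = -1*(-4) + (2)*(7) + (1) = 19 -> consistent with the trace
step 3: x = -1*(19) + (2)*(-4) + (1) = -26 -> a discrepancy with the trace
The earliest wrong entry is at step 3: it should read x = -26.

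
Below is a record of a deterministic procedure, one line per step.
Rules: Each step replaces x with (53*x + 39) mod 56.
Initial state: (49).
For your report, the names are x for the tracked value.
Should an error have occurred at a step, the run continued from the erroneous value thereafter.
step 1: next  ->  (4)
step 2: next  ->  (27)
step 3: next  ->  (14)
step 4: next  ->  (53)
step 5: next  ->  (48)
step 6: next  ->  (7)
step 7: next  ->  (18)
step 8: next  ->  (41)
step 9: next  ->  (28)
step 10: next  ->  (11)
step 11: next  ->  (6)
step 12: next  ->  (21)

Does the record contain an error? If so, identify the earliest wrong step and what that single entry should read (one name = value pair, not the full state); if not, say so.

no error

Recomputing the run from the initial state:
step 1: x = 4
step 2: x = 27
step 3: x = 14
step 4: x = 53
step 5: x = 48
step 6: x = 7
step 7: x = 18
step 8: x = 41
step 9: x = 28
step 10: x = 11
step 11: x = 6
step 12: x = 21
This matches the record at every step.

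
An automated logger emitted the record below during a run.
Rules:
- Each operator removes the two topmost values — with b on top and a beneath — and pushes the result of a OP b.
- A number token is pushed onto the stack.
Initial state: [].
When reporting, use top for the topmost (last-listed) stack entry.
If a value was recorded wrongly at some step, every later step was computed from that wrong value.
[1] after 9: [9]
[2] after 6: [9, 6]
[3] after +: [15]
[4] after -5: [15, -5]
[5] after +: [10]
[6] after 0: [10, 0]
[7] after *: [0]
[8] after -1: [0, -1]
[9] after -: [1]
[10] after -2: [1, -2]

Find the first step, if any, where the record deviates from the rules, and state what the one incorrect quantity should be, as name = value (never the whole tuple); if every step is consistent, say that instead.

Step 1: push 9: top = 9 — consistent with the record.
Step 2: push 6: top = 6 — exactly as logged.
Step 3: 9 + 6 = 15 — checks out.
Step 4: push -5: top = -5 — exactly as logged.
Step 5: 15 + -5 = 10 — no discrepancy.
Step 6: push 0: top = 0 — no discrepancy.
Step 7: 10 * 0 = 0 — confirmed correct.
Step 8: push -1: top = -1 — in agreement.
Step 9: 0 - -1 = 1 — same as recorded.
Step 10: push -2: top = -2 — in agreement.
All steps check out; nothing to correct.

no error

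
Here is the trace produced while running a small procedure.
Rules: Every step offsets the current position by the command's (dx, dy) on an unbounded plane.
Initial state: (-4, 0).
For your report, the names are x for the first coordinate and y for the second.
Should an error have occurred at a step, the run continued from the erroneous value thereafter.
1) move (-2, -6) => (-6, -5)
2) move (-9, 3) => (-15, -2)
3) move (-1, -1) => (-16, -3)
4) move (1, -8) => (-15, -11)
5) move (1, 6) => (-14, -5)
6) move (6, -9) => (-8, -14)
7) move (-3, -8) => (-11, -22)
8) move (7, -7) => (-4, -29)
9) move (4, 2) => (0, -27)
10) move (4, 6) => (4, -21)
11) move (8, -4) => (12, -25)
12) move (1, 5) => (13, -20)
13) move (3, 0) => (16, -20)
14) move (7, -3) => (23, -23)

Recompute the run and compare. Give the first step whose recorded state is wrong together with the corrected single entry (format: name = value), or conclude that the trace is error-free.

step 1, y = -6

Recomputing the run from the initial state:
step 1: x = -6, y = -6
step 2: x = -15, y = -3
step 3: x = -16, y = -4
step 4: x = -15, y = -12
step 5: x = -14, y = -6
step 6: x = -8, y = -15
step 7: x = -11, y = -23
step 8: x = -4, y = -30
step 9: x = 0, y = -28
step 10: x = 4, y = -22
step 11: x = 12, y = -26
step 12: x = 13, y = -21
step 13: x = 16, y = -21
step 14: x = 23, y = -24
The first disagreement with the trace is at step 1, where the value should be y = -6.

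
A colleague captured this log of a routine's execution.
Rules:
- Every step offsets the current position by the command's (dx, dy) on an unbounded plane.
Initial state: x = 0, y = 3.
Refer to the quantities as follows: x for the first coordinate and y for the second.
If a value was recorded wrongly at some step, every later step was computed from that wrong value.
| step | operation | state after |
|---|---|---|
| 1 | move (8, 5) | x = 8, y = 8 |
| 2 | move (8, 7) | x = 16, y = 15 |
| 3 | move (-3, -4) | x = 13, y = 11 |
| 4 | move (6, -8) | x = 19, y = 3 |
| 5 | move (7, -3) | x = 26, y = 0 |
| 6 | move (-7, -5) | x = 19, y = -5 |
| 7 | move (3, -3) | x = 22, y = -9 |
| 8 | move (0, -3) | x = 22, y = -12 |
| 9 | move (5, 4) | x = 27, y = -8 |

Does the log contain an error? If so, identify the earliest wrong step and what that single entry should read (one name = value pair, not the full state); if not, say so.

step 7, y = -8

1. x = 0 + (8) = 8, y = 3 + (5) = 8 (matches)
2. x = 8 + (8) = 16, y = 8 + (7) = 15 (same as recorded)
3. x = 16 + (-3) = 13, y = 15 + (-4) = 11 (matches)
4. x = 13 + (6) = 19, y = 11 + (-8) = 3 (consistent with the log)
5. x = 19 + (7) = 26, y = 3 + (-3) = 0 (consistent with the log)
6. x = 26 + (-7) = 19, y = 0 + (-5) = -5 (same as recorded)
7. x = 19 + (3) = 22, y = -5 + (-3) = -8 (the recorded entry deviates here)
That makes step 7 the first incorrect line — y = -8 is what it should show.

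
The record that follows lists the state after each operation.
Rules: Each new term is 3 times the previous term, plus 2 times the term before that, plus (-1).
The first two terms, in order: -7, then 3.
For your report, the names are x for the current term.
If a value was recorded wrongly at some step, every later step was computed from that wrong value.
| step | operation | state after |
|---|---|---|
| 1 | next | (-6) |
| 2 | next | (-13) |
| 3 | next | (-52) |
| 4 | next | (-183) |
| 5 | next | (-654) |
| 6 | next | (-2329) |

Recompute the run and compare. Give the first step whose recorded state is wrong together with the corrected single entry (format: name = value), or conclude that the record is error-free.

no error

Step 1: x = 3*(3) + (2)*(-7) + (-1) = -6 — verified.
Step 2: x = 3*(-6) + (2)*(3) + (-1) = -13 — consistent with the record.
Step 3: x = 3*(-13) + (2)*(-6) + (-1) = -52 — verified.
Step 4: x = 3*(-52) + (2)*(-13) + (-1) = -183 — exactly as logged.
Step 5: x = 3*(-183) + (2)*(-52) + (-1) = -654 — in agreement.
Step 6: x = 3*(-654) + (2)*(-183) + (-1) = -2329 — same as recorded.
All steps check out; nothing to correct.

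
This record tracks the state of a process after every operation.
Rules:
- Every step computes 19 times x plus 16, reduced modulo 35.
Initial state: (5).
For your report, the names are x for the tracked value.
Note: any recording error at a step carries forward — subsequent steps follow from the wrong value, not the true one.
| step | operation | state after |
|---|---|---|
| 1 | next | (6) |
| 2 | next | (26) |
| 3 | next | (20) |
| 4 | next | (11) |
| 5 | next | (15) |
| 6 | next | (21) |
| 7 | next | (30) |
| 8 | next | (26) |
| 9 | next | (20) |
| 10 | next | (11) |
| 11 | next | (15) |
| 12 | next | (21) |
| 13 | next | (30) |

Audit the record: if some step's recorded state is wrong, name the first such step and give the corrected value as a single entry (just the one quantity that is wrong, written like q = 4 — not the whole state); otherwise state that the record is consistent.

Recomputing the run from the initial state:
step 1: x = 6
step 2: x = 25
step 3: x = 1
step 4: x = 0
step 5: x = 16
step 6: x = 5
step 7: x = 6
step 8: x = 25
step 9: x = 1
step 10: x = 0
step 11: x = 16
step 12: x = 5
step 13: x = 6
The first disagreement with the record is at step 2, where the value should be x = 25.

step 2, x = 25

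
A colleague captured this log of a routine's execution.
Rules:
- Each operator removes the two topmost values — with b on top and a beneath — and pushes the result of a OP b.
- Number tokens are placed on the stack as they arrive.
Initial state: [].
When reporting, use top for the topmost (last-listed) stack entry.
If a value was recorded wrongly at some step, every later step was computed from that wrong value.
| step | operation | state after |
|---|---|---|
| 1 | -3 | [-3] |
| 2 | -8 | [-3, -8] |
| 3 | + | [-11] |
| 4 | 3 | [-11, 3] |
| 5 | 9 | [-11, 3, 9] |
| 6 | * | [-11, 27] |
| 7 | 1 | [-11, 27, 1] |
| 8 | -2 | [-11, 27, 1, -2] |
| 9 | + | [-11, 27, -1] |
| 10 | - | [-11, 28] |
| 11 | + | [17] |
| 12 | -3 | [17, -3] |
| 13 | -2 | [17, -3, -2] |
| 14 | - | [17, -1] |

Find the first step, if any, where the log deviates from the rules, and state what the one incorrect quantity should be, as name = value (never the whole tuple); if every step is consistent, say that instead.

1. push -3: top = -3 (confirmed correct)
2. push -8: top = -8 (verified)
3. -3 + -8 = -11 (matches)
4. push 3: top = 3 (in agreement)
5. push 9: top = 9 (exactly as logged)
6. 3 * 9 = 27 (consistent with the log)
7. push 1: top = 1 (agrees with the log)
8. push -2: top = -2 (checks out)
9. 1 + -2 = -1 (no discrepancy)
10. 27 - -1 = 28 (matches)
11. -11 + 28 = 17 (checks out)
12. push -3: top = -3 (matches)
13. push -2: top = -2 (checks out)
14. -3 - -2 = -1 (consistent with the log)
No step deviates from the rules.

no error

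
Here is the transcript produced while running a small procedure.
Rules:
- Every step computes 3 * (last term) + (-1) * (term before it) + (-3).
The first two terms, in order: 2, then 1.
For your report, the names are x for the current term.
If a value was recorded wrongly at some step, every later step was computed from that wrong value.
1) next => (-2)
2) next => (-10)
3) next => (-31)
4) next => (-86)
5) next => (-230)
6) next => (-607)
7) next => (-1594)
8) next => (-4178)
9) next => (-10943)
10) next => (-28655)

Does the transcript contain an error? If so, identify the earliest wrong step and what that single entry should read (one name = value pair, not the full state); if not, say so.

step 1: x = 3*(1) + (-1)*(2) + (-3) = -2 -> consistent with the transcript
step 2: x = 3*(-2) + (-1)*(1) + (-3) = -10 -> checks out
step 3: x = 3*(-10) + (-1)*(-2) + (-3) = -31 -> in agreement
step 4: x = 3*(-31) + (-1)*(-10) + (-3) = -86 -> no discrepancy
step 5: x = 3*(-86) + (-1)*(-31) + (-3) = -230 -> verified
step 6: x = 3*(-230) + (-1)*(-86) + (-3) = -607 -> in agreement
step 7: x = 3*(-607) + (-1)*(-230) + (-3) = -1594 -> same as recorded
step 8: x = 3*(-1594) + (-1)*(-607) + (-3) = -4178 -> confirmed correct
step 9: x = 3*(-4178) + (-1)*(-1594) + (-3) = -10943 -> no discrepancy
step 10: x = 3*(-10943) + (-1)*(-4178) + (-3) = -28654 -> this is not what the transcript shows
That makes step 10 the first incorrect line — x = -28654 is what it should show.

step 10, x = -28654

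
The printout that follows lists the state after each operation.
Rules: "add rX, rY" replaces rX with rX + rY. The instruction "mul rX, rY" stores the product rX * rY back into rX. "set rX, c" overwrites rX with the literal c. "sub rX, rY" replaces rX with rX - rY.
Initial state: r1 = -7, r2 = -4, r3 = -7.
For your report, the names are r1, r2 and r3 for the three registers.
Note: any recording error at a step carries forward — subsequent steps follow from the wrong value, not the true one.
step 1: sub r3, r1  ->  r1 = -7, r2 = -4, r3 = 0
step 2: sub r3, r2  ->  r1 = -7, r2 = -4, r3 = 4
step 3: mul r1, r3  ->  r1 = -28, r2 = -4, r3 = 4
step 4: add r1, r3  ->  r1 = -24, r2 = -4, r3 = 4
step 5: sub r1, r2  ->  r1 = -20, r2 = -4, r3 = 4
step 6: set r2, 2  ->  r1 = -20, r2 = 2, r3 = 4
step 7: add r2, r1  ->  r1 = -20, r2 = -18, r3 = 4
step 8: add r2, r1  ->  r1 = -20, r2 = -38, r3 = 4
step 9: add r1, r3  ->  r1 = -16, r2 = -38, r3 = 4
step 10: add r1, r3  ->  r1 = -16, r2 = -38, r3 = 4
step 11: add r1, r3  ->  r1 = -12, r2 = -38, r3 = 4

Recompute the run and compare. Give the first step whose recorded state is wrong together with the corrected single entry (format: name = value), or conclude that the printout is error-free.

1. r3 = -7 - -7 = 0 (consistent with the printout)
2. r3 = 0 - -4 = 4 (matches)
3. r1 = -7 * 4 = -28 (in agreement)
4. r1 = -28 + 4 = -24 (same as recorded)
5. r1 = -24 - -4 = -20 (matches)
6. r2 = 2 (matches)
7. r2 = 2 + -20 = -18 (checks out)
8. r2 = -18 + -20 = -38 (matches)
9. r1 = -20 + 4 = -16 (exactly as logged)
10. r1 = -16 + 4 = -12 (the entry is off here)
Step 10 is the first one off; corrected, r1 = -12.

step 10, r1 = -12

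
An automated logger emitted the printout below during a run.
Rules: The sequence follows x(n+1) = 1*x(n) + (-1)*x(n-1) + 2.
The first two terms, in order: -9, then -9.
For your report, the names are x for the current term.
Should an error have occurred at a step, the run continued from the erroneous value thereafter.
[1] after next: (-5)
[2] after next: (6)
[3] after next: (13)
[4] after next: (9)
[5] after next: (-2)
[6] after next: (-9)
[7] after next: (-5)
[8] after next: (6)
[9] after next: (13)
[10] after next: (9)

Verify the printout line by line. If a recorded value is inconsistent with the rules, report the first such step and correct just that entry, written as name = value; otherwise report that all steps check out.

step 1, x = 2

Step 1: x = 1*(-9) + (-1)*(-9) + (2) = 2 — not what was recorded.
Step 1 is the first one off; corrected, x = 2.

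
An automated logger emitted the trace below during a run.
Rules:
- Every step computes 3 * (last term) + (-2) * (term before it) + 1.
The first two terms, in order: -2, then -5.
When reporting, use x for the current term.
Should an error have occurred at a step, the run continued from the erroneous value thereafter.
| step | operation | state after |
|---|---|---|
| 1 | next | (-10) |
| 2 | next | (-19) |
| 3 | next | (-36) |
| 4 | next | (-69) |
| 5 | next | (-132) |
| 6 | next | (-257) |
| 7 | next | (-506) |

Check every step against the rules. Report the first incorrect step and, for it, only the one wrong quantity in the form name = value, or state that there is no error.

Step 1: x = 3*(-5) + (-2)*(-2) + (1) = -10 — exactly as logged.
Step 2: x = 3*(-10) + (-2)*(-5) + (1) = -19 — no discrepancy.
Step 3: x = 3*(-19) + (-2)*(-10) + (1) = -36 — exactly as logged.
Step 4: x = 3*(-36) + (-2)*(-19) + (1) = -69 — confirmed correct.
Step 5: x = 3*(-69) + (-2)*(-36) + (1) = -134 — the trace has a different value.
The audit stops at step 5: the recorded entry is wrong and should be x = -134.

step 5, x = -134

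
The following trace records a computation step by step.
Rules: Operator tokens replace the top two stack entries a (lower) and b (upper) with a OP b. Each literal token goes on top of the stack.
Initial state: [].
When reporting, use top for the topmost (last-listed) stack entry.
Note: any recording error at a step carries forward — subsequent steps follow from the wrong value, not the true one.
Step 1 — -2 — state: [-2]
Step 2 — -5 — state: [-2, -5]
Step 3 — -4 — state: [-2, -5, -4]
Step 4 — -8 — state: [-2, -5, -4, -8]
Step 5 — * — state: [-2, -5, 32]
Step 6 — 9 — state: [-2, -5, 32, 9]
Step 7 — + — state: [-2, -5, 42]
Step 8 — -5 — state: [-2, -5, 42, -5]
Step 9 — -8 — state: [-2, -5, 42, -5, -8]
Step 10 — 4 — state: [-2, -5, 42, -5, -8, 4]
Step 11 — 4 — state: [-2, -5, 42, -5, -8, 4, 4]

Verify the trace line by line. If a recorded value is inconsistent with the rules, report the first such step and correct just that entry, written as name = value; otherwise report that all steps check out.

Step 1: push -2: top = -2 — in agreement.
Step 2: push -5: top = -5 — agrees with the trace.
Step 3: push -4: top = -4 — consistent with the trace.
Step 4: push -8: top = -8 — matches.
Step 5: -4 * -8 = 32 — agrees with the trace.
Step 6: push 9: top = 9 — matches.
Step 7: 32 + 9 = 41 — not what was recorded.
First incorrect step: 7; the correct value is top = 41.

step 7, top = 41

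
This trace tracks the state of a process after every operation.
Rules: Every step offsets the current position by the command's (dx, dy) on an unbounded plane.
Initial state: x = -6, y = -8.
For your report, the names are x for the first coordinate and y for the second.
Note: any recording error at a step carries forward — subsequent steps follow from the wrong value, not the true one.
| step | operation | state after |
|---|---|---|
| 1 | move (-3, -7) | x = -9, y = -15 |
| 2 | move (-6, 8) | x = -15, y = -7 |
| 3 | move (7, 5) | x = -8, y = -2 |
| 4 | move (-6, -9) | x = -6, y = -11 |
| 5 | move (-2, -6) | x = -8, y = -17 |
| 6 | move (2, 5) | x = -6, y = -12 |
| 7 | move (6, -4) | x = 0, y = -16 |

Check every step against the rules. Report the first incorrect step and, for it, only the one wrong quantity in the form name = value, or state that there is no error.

Recomputing the run from the initial state:
step 1: x = -9, y = -15
step 2: x = -15, y = -7
step 3: x = -8, y = -2
step 4: x = -14, y = -11
step 5: x = -16, y = -17
step 6: x = -14, y = -12
step 7: x = -8, y = -16
The first disagreement with the trace is at step 4, where the value should be x = -14.

step 4, x = -14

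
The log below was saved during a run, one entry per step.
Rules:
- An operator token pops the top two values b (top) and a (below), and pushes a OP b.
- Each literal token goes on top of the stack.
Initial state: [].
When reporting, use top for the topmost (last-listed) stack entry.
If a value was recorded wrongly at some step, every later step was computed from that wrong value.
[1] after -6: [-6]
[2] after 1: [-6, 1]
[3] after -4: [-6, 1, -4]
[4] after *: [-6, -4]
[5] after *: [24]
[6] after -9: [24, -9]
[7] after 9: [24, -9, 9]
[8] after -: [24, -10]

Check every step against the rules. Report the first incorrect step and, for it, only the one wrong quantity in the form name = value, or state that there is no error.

step 8, top = -18

Recomputing the run from the initial state:
step 1: [-6]
step 2: [-6, 1]
step 3: [-6, 1, -4]
step 4: [-6, -4]
step 5: [24]
step 6: [24, -9]
step 7: [24, -9, 9]
step 8: [24, -18]
The first disagreement with the log is at step 8, where the value should be top = -18.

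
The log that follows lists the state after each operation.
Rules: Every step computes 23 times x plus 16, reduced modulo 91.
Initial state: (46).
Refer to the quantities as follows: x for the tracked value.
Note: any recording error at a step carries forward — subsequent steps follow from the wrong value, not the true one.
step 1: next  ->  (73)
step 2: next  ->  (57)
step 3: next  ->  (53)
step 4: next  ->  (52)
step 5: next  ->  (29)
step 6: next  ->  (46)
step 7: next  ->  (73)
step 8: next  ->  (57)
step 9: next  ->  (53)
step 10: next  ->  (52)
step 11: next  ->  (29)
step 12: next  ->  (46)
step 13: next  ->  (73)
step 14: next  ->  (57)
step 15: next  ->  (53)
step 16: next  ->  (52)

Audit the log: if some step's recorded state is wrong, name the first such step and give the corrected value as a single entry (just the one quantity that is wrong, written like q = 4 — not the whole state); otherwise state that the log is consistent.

no error

step 1: x = (23*46 + 16) mod 91 = 73 -> matches
step 2: x = (23*73 + 16) mod 91 = 57 -> agrees with the log
step 3: x = (23*57 + 16) mod 91 = 53 -> agrees with the log
step 4: x = (23*53 + 16) mod 91 = 52 -> in agreement
step 5: x = (23*52 + 16) mod 91 = 29 -> verified
step 6: x = (23*29 + 16) mod 91 = 46 -> in agreement
step 7: x = (23*46 + 16) mod 91 = 73 -> checks out
step 8: x = (23*73 + 16) mod 91 = 57 -> verified
step 9: x = (23*57 + 16) mod 91 = 53 -> same as recorded
step 10: x = (23*53 + 16) mod 91 = 52 -> same as recorded
step 11: x = (23*52 + 16) mod 91 = 29 -> consistent with the log
step 12: x = (23*29 + 16) mod 91 = 46 -> verified
step 13: x = (23*46 + 16) mod 91 = 73 -> exactly as logged
step 14: x = (23*73 + 16) mod 91 = 57 -> confirmed correct
step 15: x = (23*57 + 16) mod 91 = 53 -> no discrepancy
step 16: x = (23*53 + 16) mod 91 = 52 -> matches
Each recorded entry agrees with the recomputation.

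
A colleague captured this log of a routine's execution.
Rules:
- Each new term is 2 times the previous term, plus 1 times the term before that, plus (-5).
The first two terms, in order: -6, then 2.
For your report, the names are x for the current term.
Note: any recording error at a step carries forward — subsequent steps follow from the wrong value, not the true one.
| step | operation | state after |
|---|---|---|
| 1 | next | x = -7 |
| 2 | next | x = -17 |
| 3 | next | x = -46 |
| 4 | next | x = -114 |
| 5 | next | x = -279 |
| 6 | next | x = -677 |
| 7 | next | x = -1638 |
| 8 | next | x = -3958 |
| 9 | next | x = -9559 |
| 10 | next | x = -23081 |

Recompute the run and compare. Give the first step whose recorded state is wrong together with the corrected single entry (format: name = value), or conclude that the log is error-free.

no error

step 1: x = 2*(2) + (1)*(-6) + (-5) = -7 -> confirmed correct
step 2: x = 2*(-7) + (1)*(2) + (-5) = -17 -> same as recorded
step 3: x = 2*(-17) + (1)*(-7) + (-5) = -46 -> confirmed correct
step 4: x = 2*(-46) + (1)*(-17) + (-5) = -114 -> verified
step 5: x = 2*(-114) + (1)*(-46) + (-5) = -279 -> confirmed correct
step 6: x = 2*(-279) + (1)*(-114) + (-5) = -677 -> matches
step 7: x = 2*(-677) + (1)*(-279) + (-5) = -1638 -> consistent with the log
step 8: x = 2*(-1638) + (1)*(-677) + (-5) = -3958 -> confirmed correct
step 9: x = 2*(-3958) + (1)*(-1638) + (-5) = -9559 -> no discrepancy
step 10: x = 2*(-9559) + (1)*(-3958) + (-5) = -23081 -> verified
All steps check out; nothing to correct.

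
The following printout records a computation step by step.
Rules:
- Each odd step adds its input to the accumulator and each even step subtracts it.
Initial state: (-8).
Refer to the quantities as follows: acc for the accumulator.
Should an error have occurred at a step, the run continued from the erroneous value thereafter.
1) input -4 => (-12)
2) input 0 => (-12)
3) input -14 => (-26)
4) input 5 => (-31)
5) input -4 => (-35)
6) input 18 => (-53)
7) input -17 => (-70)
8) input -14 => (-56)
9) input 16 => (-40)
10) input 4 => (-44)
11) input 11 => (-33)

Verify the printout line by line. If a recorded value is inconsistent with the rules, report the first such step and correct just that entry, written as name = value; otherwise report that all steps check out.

Recomputing the run from the initial state:
step 1: acc = -12
step 2: acc = -12
step 3: acc = -26
step 4: acc = -31
step 5: acc = -35
step 6: acc = -53
step 7: acc = -70
step 8: acc = -56
step 9: acc = -40
step 10: acc = -44
step 11: acc = -33
This matches the printout at every step.

no error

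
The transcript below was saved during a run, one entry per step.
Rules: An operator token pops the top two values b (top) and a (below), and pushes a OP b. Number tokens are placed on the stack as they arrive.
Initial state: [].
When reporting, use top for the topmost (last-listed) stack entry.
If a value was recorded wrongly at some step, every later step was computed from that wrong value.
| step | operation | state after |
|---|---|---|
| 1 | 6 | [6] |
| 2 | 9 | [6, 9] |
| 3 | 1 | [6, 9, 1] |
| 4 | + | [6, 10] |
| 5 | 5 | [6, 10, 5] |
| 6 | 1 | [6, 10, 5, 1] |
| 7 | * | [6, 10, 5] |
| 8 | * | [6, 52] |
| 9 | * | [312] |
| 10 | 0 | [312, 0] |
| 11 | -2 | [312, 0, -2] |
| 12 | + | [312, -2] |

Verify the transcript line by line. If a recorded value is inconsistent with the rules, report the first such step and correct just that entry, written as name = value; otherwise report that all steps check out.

step 8, top = 50

Recomputing the run from the initial state:
step 1: [6]
step 2: [6, 9]
step 3: [6, 9, 1]
step 4: [6, 10]
step 5: [6, 10, 5]
step 6: [6, 10, 5, 1]
step 7: [6, 10, 5]
step 8: [6, 50]
step 9: [300]
step 10: [300, 0]
step 11: [300, 0, -2]
step 12: [300, -2]
The first disagreement with the transcript is at step 8, where the value should be top = 50.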